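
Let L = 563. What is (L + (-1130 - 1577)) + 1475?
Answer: -669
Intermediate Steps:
(L + (-1130 - 1577)) + 1475 = (563 + (-1130 - 1577)) + 1475 = (563 - 2707) + 1475 = -2144 + 1475 = -669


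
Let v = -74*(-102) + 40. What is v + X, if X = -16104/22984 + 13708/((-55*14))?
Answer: 8372658193/1106105 ≈ 7569.5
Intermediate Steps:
X = -20466547/1106105 (X = -16104*1/22984 + 13708/(-770) = -2013/2873 + 13708*(-1/770) = -2013/2873 - 6854/385 = -20466547/1106105 ≈ -18.503)
v = 7588 (v = 7548 + 40 = 7588)
v + X = 7588 - 20466547/1106105 = 8372658193/1106105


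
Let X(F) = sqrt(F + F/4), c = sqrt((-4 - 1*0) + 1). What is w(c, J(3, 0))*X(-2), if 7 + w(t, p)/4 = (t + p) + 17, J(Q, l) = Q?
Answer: -2*sqrt(30) + 26*I*sqrt(10) ≈ -10.954 + 82.219*I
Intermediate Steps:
c = I*sqrt(3) (c = sqrt((-4 + 0) + 1) = sqrt(-4 + 1) = sqrt(-3) = I*sqrt(3) ≈ 1.732*I)
X(F) = sqrt(5)*sqrt(F)/2 (X(F) = sqrt(F + F*(1/4)) = sqrt(F + F/4) = sqrt(5*F/4) = sqrt(5)*sqrt(F)/2)
w(t, p) = 40 + 4*p + 4*t (w(t, p) = -28 + 4*((t + p) + 17) = -28 + 4*((p + t) + 17) = -28 + 4*(17 + p + t) = -28 + (68 + 4*p + 4*t) = 40 + 4*p + 4*t)
w(c, J(3, 0))*X(-2) = (40 + 4*3 + 4*(I*sqrt(3)))*(sqrt(5)*sqrt(-2)/2) = (40 + 12 + 4*I*sqrt(3))*(sqrt(5)*(I*sqrt(2))/2) = (52 + 4*I*sqrt(3))*(I*sqrt(10)/2) = I*sqrt(10)*(52 + 4*I*sqrt(3))/2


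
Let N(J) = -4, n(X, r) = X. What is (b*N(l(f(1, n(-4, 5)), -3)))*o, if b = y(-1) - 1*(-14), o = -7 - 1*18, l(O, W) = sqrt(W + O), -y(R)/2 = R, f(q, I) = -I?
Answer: 1600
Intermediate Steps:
y(R) = -2*R
l(O, W) = sqrt(O + W)
o = -25 (o = -7 - 18 = -25)
b = 16 (b = -2*(-1) - 1*(-14) = 2 + 14 = 16)
(b*N(l(f(1, n(-4, 5)), -3)))*o = (16*(-4))*(-25) = -64*(-25) = 1600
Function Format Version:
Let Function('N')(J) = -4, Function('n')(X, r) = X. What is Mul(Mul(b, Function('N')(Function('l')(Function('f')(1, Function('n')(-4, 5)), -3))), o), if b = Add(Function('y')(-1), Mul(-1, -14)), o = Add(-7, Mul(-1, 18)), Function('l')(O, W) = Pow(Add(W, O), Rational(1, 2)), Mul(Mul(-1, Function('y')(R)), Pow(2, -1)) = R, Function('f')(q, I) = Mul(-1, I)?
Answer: 1600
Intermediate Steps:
Function('y')(R) = Mul(-2, R)
Function('l')(O, W) = Pow(Add(O, W), Rational(1, 2))
o = -25 (o = Add(-7, -18) = -25)
b = 16 (b = Add(Mul(-2, -1), Mul(-1, -14)) = Add(2, 14) = 16)
Mul(Mul(b, Function('N')(Function('l')(Function('f')(1, Function('n')(-4, 5)), -3))), o) = Mul(Mul(16, -4), -25) = Mul(-64, -25) = 1600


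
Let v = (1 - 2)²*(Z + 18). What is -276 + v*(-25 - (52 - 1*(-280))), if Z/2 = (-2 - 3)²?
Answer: -24552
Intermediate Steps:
Z = 50 (Z = 2*(-2 - 3)² = 2*(-5)² = 2*25 = 50)
v = 68 (v = (1 - 2)²*(50 + 18) = (-1)²*68 = 1*68 = 68)
-276 + v*(-25 - (52 - 1*(-280))) = -276 + 68*(-25 - (52 - 1*(-280))) = -276 + 68*(-25 - (52 + 280)) = -276 + 68*(-25 - 1*332) = -276 + 68*(-25 - 332) = -276 + 68*(-357) = -276 - 24276 = -24552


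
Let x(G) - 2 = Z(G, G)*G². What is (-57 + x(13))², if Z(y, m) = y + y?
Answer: 18826921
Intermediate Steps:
Z(y, m) = 2*y
x(G) = 2 + 2*G³ (x(G) = 2 + (2*G)*G² = 2 + 2*G³)
(-57 + x(13))² = (-57 + (2 + 2*13³))² = (-57 + (2 + 2*2197))² = (-57 + (2 + 4394))² = (-57 + 4396)² = 4339² = 18826921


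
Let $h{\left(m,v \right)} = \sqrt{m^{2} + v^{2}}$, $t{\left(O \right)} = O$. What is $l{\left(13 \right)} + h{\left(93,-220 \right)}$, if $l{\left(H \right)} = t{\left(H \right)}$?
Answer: $13 + \sqrt{57049} \approx 251.85$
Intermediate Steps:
$l{\left(H \right)} = H$
$l{\left(13 \right)} + h{\left(93,-220 \right)} = 13 + \sqrt{93^{2} + \left(-220\right)^{2}} = 13 + \sqrt{8649 + 48400} = 13 + \sqrt{57049}$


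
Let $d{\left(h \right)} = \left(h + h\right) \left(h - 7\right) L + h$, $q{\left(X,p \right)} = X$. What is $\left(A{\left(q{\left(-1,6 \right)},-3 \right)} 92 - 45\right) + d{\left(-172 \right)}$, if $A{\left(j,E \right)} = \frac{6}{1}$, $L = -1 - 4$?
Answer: $-307545$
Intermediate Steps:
$L = -5$
$A{\left(j,E \right)} = 6$ ($A{\left(j,E \right)} = 6 \cdot 1 = 6$)
$d{\left(h \right)} = h - 10 h \left(-7 + h\right)$ ($d{\left(h \right)} = \left(h + h\right) \left(h - 7\right) \left(-5\right) + h = 2 h \left(-7 + h\right) \left(-5\right) + h = - 10 h \left(-7 + h\right) + h = h - 10 h \left(-7 + h\right)$)
$\left(A{\left(q{\left(-1,6 \right)},-3 \right)} 92 - 45\right) + d{\left(-172 \right)} = \left(6 \cdot 92 - 45\right) - 172 \left(71 - -1720\right) = \left(552 - 45\right) - 172 \left(71 + 1720\right) = 507 - 308052 = -307545$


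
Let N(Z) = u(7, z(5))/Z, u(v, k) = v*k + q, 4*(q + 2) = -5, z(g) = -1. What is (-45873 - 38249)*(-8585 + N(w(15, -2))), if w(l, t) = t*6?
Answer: 17330772379/24 ≈ 7.2212e+8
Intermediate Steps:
q = -13/4 (q = -2 + (¼)*(-5) = -2 - 5/4 = -13/4 ≈ -3.2500)
w(l, t) = 6*t
u(v, k) = -13/4 + k*v (u(v, k) = v*k - 13/4 = k*v - 13/4 = -13/4 + k*v)
N(Z) = -41/(4*Z) (N(Z) = (-13/4 - 1*7)/Z = (-13/4 - 7)/Z = -41/(4*Z))
(-45873 - 38249)*(-8585 + N(w(15, -2))) = (-45873 - 38249)*(-8585 - 41/(4*(6*(-2)))) = -84122*(-8585 - 41/4/(-12)) = -84122*(-8585 - 41/4*(-1/12)) = -84122*(-8585 + 41/48) = -84122*(-412039/48) = 17330772379/24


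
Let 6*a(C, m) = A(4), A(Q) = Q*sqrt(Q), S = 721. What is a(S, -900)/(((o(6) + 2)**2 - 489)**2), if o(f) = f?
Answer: 4/541875 ≈ 7.3818e-6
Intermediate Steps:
A(Q) = Q**(3/2)
a(C, m) = 4/3 (a(C, m) = 4**(3/2)/6 = (1/6)*8 = 4/3)
a(S, -900)/(((o(6) + 2)**2 - 489)**2) = 4/(3*(((6 + 2)**2 - 489)**2)) = 4/(3*((8**2 - 489)**2)) = 4/(3*((64 - 489)**2)) = 4/(3*((-425)**2)) = (4/3)/180625 = (4/3)*(1/180625) = 4/541875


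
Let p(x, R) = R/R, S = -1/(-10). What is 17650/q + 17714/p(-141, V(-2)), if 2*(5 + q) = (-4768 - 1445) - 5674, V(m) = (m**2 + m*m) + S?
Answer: 210708158/11897 ≈ 17711.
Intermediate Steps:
S = 1/10 (S = -1*(-1/10) = 1/10 ≈ 0.10000)
V(m) = 1/10 + 2*m**2 (V(m) = (m**2 + m*m) + 1/10 = (m**2 + m**2) + 1/10 = 2*m**2 + 1/10 = 1/10 + 2*m**2)
p(x, R) = 1
q = -11897/2 (q = -5 + ((-4768 - 1445) - 5674)/2 = -5 + (-6213 - 5674)/2 = -5 + (1/2)*(-11887) = -5 - 11887/2 = -11897/2 ≈ -5948.5)
17650/q + 17714/p(-141, V(-2)) = 17650/(-11897/2) + 17714/1 = 17650*(-2/11897) + 17714*1 = -35300/11897 + 17714 = 210708158/11897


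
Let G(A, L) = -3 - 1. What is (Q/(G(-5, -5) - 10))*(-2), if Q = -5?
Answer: -5/7 ≈ -0.71429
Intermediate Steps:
G(A, L) = -4
(Q/(G(-5, -5) - 10))*(-2) = (-5/(-4 - 10))*(-2) = (-5/(-14))*(-2) = -1/14*(-5)*(-2) = (5/14)*(-2) = -5/7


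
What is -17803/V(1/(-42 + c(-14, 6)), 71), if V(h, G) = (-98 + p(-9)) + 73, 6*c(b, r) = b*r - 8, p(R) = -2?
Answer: 17803/27 ≈ 659.37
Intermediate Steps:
c(b, r) = -4/3 + b*r/6 (c(b, r) = (b*r - 8)/6 = (-8 + b*r)/6 = -4/3 + b*r/6)
V(h, G) = -27 (V(h, G) = (-98 - 2) + 73 = -100 + 73 = -27)
-17803/V(1/(-42 + c(-14, 6)), 71) = -17803/(-27) = -17803*(-1/27) = 17803/27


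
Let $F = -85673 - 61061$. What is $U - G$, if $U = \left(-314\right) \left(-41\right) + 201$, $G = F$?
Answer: $159809$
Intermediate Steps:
$F = -146734$
$G = -146734$
$U = 13075$ ($U = 12874 + 201 = 13075$)
$U - G = 13075 - -146734 = 13075 + 146734 = 159809$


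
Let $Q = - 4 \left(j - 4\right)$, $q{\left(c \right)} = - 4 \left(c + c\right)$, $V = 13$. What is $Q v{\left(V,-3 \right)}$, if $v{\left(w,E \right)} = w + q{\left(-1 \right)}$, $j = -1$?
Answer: $420$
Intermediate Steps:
$q{\left(c \right)} = - 8 c$ ($q{\left(c \right)} = - 4 \cdot 2 c = - 8 c$)
$v{\left(w,E \right)} = 8 + w$ ($v{\left(w,E \right)} = w - -8 = w + 8 = 8 + w$)
$Q = 20$ ($Q = - 4 \left(-1 - 4\right) = \left(-4\right) \left(-5\right) = 20$)
$Q v{\left(V,-3 \right)} = 20 \left(8 + 13\right) = 20 \cdot 21 = 420$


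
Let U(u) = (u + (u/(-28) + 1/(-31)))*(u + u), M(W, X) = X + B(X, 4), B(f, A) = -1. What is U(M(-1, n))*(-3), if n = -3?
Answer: -20256/217 ≈ -93.346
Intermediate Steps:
M(W, X) = -1 + X (M(W, X) = X - 1 = -1 + X)
U(u) = 2*u*(-1/31 + 27*u/28) (U(u) = (u + (u*(-1/28) + 1*(-1/31)))*(2*u) = (u + (-u/28 - 1/31))*(2*u) = (u + (-1/31 - u/28))*(2*u) = (-1/31 + 27*u/28)*(2*u) = 2*u*(-1/31 + 27*u/28))
U(M(-1, n))*(-3) = ((-1 - 3)*(-28 + 837*(-1 - 3))/434)*(-3) = ((1/434)*(-4)*(-28 + 837*(-4)))*(-3) = ((1/434)*(-4)*(-28 - 3348))*(-3) = ((1/434)*(-4)*(-3376))*(-3) = (6752/217)*(-3) = -20256/217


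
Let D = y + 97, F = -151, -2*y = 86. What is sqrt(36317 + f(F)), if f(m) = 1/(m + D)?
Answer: 2*sqrt(85426639)/97 ≈ 190.57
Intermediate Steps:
y = -43 (y = -1/2*86 = -43)
D = 54 (D = -43 + 97 = 54)
f(m) = 1/(54 + m) (f(m) = 1/(m + 54) = 1/(54 + m))
sqrt(36317 + f(F)) = sqrt(36317 + 1/(54 - 151)) = sqrt(36317 + 1/(-97)) = sqrt(36317 - 1/97) = sqrt(3522748/97) = 2*sqrt(85426639)/97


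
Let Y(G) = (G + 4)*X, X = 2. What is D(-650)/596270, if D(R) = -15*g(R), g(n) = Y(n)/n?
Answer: -969/19378775 ≈ -5.0003e-5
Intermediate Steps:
Y(G) = 8 + 2*G (Y(G) = (G + 4)*2 = (4 + G)*2 = 8 + 2*G)
g(n) = (8 + 2*n)/n
D(R) = -30 - 120/R (D(R) = -15*(2 + 8/R) = -30 - 120/R)
D(-650)/596270 = (-30 - 120/(-650))/596270 = (-30 - 120*(-1/650))*(1/596270) = (-30 + 12/65)*(1/596270) = -1938/65*1/596270 = -969/19378775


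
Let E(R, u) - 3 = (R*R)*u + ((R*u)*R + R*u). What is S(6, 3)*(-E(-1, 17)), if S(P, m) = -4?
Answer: 80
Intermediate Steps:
E(R, u) = 3 + R*u + 2*u*R² (E(R, u) = 3 + ((R*R)*u + ((R*u)*R + R*u)) = 3 + (R²*u + (u*R² + R*u)) = 3 + (u*R² + (R*u + u*R²)) = 3 + (R*u + 2*u*R²) = 3 + R*u + 2*u*R²)
S(6, 3)*(-E(-1, 17)) = -(-4)*(3 - 1*17 + 2*17*(-1)²) = -(-4)*(3 - 17 + 2*17*1) = -(-4)*(3 - 17 + 34) = -(-4)*20 = -4*(-20) = 80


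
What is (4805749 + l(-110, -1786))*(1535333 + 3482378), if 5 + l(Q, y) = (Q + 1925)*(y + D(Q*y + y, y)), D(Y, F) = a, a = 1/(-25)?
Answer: 39240542228377/5 ≈ 7.8481e+12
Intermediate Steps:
a = -1/25 ≈ -0.040000
D(Y, F) = -1/25
l(Q, y) = -5 + (1925 + Q)*(-1/25 + y) (l(Q, y) = -5 + (Q + 1925)*(y - 1/25) = -5 + (1925 + Q)*(-1/25 + y))
(4805749 + l(-110, -1786))*(1535333 + 3482378) = (4805749 + (-82 + 1925*(-1786) - 1/25*(-110) - 110*(-1786)))*(1535333 + 3482378) = (4805749 + (-82 - 3438050 + 22/5 + 196460))*5017711 = (4805749 - 16208338/5)*5017711 = (7820407/5)*5017711 = 39240542228377/5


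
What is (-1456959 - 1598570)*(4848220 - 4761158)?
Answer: -266020465798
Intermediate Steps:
(-1456959 - 1598570)*(4848220 - 4761158) = -3055529*87062 = -266020465798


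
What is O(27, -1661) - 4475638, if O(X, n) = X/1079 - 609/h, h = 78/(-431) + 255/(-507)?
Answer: -240529059394246/53752543 ≈ -4.4747e+6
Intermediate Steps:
h = -49817/72839 (h = 78*(-1/431) + 255*(-1/507) = -78/431 - 85/169 = -49817/72839 ≈ -0.68393)
O(X, n) = 44358951/49817 + X/1079 (O(X, n) = X/1079 - 609/(-49817/72839) = X*(1/1079) - 609*(-72839/49817) = X/1079 + 44358951/49817 = 44358951/49817 + X/1079)
O(27, -1661) - 4475638 = (44358951/49817 + (1/1079)*27) - 4475638 = (44358951/49817 + 27/1079) - 4475638 = 47864653188/53752543 - 4475638 = -240529059394246/53752543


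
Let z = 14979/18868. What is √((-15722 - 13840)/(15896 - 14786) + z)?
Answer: I*√78705179843045/1745290 ≈ 5.0832*I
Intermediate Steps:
z = 14979/18868 (z = 14979*(1/18868) = 14979/18868 ≈ 0.79388)
√((-15722 - 13840)/(15896 - 14786) + z) = √((-15722 - 13840)/(15896 - 14786) + 14979/18868) = √(-29562/1110 + 14979/18868) = √(-29562*1/1110 + 14979/18868) = √(-4927/185 + 14979/18868) = √(-90191521/3490580) = I*√78705179843045/1745290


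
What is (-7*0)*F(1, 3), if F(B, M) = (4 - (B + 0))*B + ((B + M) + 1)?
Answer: 0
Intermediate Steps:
F(B, M) = 1 + B + M + B*(4 - B) (F(B, M) = (4 - B)*B + (1 + B + M) = B*(4 - B) + (1 + B + M) = 1 + B + M + B*(4 - B))
(-7*0)*F(1, 3) = (-7*0)*(1 + 3 - 1*1**2 + 5*1) = 0*(1 + 3 - 1*1 + 5) = 0*(1 + 3 - 1 + 5) = 0*8 = 0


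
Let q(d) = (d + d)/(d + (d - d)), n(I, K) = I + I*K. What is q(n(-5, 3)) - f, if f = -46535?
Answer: 46537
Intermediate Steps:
q(d) = 2 (q(d) = (2*d)/(d + 0) = (2*d)/d = 2)
q(n(-5, 3)) - f = 2 - 1*(-46535) = 2 + 46535 = 46537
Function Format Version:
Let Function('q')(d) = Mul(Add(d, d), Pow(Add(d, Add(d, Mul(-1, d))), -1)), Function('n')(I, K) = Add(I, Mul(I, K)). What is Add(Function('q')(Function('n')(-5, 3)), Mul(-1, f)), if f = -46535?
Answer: 46537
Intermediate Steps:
Function('q')(d) = 2 (Function('q')(d) = Mul(Mul(2, d), Pow(Add(d, 0), -1)) = Mul(Mul(2, d), Pow(d, -1)) = 2)
Add(Function('q')(Function('n')(-5, 3)), Mul(-1, f)) = Add(2, Mul(-1, -46535)) = Add(2, 46535) = 46537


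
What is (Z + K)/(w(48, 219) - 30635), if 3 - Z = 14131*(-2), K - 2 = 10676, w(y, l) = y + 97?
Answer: -38943/30490 ≈ -1.2772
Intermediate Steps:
w(y, l) = 97 + y
K = 10678 (K = 2 + 10676 = 10678)
Z = 28265 (Z = 3 - 14131*(-2) = 3 - 1*(-28262) = 3 + 28262 = 28265)
(Z + K)/(w(48, 219) - 30635) = (28265 + 10678)/((97 + 48) - 30635) = 38943/(145 - 30635) = 38943/(-30490) = 38943*(-1/30490) = -38943/30490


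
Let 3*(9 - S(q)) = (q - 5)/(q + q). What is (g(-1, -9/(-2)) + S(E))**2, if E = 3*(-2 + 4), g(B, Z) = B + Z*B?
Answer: 15625/1296 ≈ 12.056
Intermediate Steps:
g(B, Z) = B + B*Z
E = 6 (E = 3*2 = 6)
S(q) = 9 - (-5 + q)/(6*q) (S(q) = 9 - (q - 5)/(3*(q + q)) = 9 - (-5 + q)/(3*(2*q)) = 9 - (-5 + q)*1/(2*q)/3 = 9 - (-5 + q)/(6*q))
(g(-1, -9/(-2)) + S(E))**2 = (-(1 - 9/(-2)) + (1/6)*(5 + 53*6)/6)**2 = (-(1 - 9*(-1/2)) + (1/6)*(1/6)*(5 + 318))**2 = (-(1 + 9/2) + (1/6)*(1/6)*323)**2 = (-1*11/2 + 323/36)**2 = (-11/2 + 323/36)**2 = (125/36)**2 = 15625/1296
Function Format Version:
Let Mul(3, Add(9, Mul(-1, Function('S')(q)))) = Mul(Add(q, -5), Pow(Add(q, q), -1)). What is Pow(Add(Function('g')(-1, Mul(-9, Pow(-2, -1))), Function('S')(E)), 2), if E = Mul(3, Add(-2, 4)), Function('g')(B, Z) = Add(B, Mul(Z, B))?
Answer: Rational(15625, 1296) ≈ 12.056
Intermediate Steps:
Function('g')(B, Z) = Add(B, Mul(B, Z))
E = 6 (E = Mul(3, 2) = 6)
Function('S')(q) = Add(9, Mul(Rational(-1, 6), Pow(q, -1), Add(-5, q))) (Function('S')(q) = Add(9, Mul(Rational(-1, 3), Mul(Add(q, -5), Pow(Add(q, q), -1)))) = Add(9, Mul(Rational(-1, 3), Mul(Add(-5, q), Pow(Mul(2, q), -1)))) = Add(9, Mul(Rational(-1, 3), Mul(Add(-5, q), Mul(Rational(1, 2), Pow(q, -1))))) = Add(9, Mul(Rational(-1, 3), Mul(Rational(1, 2), Pow(q, -1), Add(-5, q)))) = Add(9, Mul(Rational(-1, 6), Pow(q, -1), Add(-5, q))))
Pow(Add(Function('g')(-1, Mul(-9, Pow(-2, -1))), Function('S')(E)), 2) = Pow(Add(Mul(-1, Add(1, Mul(-9, Pow(-2, -1)))), Mul(Rational(1, 6), Pow(6, -1), Add(5, Mul(53, 6)))), 2) = Pow(Add(Mul(-1, Add(1, Mul(-9, Rational(-1, 2)))), Mul(Rational(1, 6), Rational(1, 6), Add(5, 318))), 2) = Pow(Add(Mul(-1, Add(1, Rational(9, 2))), Mul(Rational(1, 6), Rational(1, 6), 323)), 2) = Pow(Add(Mul(-1, Rational(11, 2)), Rational(323, 36)), 2) = Pow(Add(Rational(-11, 2), Rational(323, 36)), 2) = Pow(Rational(125, 36), 2) = Rational(15625, 1296)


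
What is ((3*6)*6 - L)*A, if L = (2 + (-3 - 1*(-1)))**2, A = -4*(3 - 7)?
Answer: 1728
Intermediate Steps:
A = 16 (A = -4*(-4) = 16)
L = 0 (L = (2 + (-3 + 1))**2 = (2 - 2)**2 = 0**2 = 0)
((3*6)*6 - L)*A = ((3*6)*6 - 1*0)*16 = (18*6 + 0)*16 = (108 + 0)*16 = 108*16 = 1728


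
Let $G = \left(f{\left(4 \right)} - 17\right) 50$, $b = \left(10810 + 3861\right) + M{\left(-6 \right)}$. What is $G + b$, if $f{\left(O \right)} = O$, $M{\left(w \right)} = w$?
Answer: $14015$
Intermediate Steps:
$b = 14665$ ($b = \left(10810 + 3861\right) - 6 = 14671 - 6 = 14665$)
$G = -650$ ($G = \left(4 - 17\right) 50 = \left(-13\right) 50 = -650$)
$G + b = -650 + 14665 = 14015$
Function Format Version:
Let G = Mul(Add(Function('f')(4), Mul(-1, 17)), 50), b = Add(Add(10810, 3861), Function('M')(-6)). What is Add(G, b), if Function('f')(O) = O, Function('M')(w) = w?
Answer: 14015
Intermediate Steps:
b = 14665 (b = Add(Add(10810, 3861), -6) = Add(14671, -6) = 14665)
G = -650 (G = Mul(Add(4, Mul(-1, 17)), 50) = Mul(Add(4, -17), 50) = Mul(-13, 50) = -650)
Add(G, b) = Add(-650, 14665) = 14015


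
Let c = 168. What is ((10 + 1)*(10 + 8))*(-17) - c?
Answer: -3534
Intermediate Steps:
((10 + 1)*(10 + 8))*(-17) - c = ((10 + 1)*(10 + 8))*(-17) - 1*168 = (11*18)*(-17) - 168 = 198*(-17) - 168 = -3366 - 168 = -3534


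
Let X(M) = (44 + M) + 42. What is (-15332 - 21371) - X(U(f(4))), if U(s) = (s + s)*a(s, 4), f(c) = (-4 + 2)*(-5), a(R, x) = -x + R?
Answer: -36909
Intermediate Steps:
a(R, x) = R - x
f(c) = 10 (f(c) = -2*(-5) = 10)
U(s) = 2*s*(-4 + s) (U(s) = (s + s)*(s - 1*4) = (2*s)*(s - 4) = (2*s)*(-4 + s) = 2*s*(-4 + s))
X(M) = 86 + M
(-15332 - 21371) - X(U(f(4))) = (-15332 - 21371) - (86 + 2*10*(-4 + 10)) = -36703 - (86 + 2*10*6) = -36703 - (86 + 120) = -36703 - 1*206 = -36703 - 206 = -36909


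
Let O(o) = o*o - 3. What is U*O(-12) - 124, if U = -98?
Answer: -13942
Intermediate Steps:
O(o) = -3 + o² (O(o) = o² - 3 = -3 + o²)
U*O(-12) - 124 = -98*(-3 + (-12)²) - 124 = -98*(-3 + 144) - 124 = -98*141 - 124 = -13818 - 124 = -13942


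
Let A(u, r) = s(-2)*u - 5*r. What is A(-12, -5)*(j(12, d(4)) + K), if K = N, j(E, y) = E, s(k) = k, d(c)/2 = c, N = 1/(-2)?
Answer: 1127/2 ≈ 563.50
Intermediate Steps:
N = -½ ≈ -0.50000
d(c) = 2*c
K = -½ ≈ -0.50000
A(u, r) = -5*r - 2*u (A(u, r) = -2*u - 5*r = -5*r - 2*u)
A(-12, -5)*(j(12, d(4)) + K) = (-5*(-5) - 2*(-12))*(12 - ½) = (25 + 24)*(23/2) = 49*(23/2) = 1127/2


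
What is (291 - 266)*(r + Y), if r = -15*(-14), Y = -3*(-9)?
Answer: 5925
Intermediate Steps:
Y = 27
r = 210 (r = -1*(-210) = 210)
(291 - 266)*(r + Y) = (291 - 266)*(210 + 27) = 25*237 = 5925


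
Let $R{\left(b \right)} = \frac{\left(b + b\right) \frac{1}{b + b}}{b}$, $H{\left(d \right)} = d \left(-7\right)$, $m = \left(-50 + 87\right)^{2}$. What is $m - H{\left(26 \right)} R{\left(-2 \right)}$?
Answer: $1278$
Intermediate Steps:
$m = 1369$ ($m = 37^{2} = 1369$)
$H{\left(d \right)} = - 7 d$
$R{\left(b \right)} = \frac{1}{b}$ ($R{\left(b \right)} = \frac{2 b \frac{1}{2 b}}{b} = 1 \frac{1}{b} = \frac{1}{b}$)
$m - H{\left(26 \right)} R{\left(-2 \right)} = 1369 - \frac{\left(-7\right) 26}{-2} = 1369 - \left(-182\right) \left(- \frac{1}{2}\right) = 1369 - 91 = 1278$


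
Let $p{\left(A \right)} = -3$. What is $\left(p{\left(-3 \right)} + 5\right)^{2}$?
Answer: $4$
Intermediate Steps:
$\left(p{\left(-3 \right)} + 5\right)^{2} = \left(-3 + 5\right)^{2} = 2^{2} = 4$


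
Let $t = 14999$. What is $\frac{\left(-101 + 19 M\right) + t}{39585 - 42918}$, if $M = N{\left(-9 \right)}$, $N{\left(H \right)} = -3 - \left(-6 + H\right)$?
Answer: $- \frac{5042}{1111} \approx -4.5383$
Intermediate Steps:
$N{\left(H \right)} = 3 - H$
$M = 12$ ($M = 3 - -9 = 3 + 9 = 12$)
$\frac{\left(-101 + 19 M\right) + t}{39585 - 42918} = \frac{\left(-101 + 19 \cdot 12\right) + 14999}{39585 - 42918} = \frac{\left(-101 + 228\right) + 14999}{-3333} = \left(127 + 14999\right) \left(- \frac{1}{3333}\right) = 15126 \left(- \frac{1}{3333}\right) = - \frac{5042}{1111}$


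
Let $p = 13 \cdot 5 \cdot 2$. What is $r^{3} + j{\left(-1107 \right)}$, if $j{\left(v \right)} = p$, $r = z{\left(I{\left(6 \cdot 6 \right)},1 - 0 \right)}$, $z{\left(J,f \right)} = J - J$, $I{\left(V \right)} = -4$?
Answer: $130$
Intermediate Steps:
$z{\left(J,f \right)} = 0$
$r = 0$
$p = 130$ ($p = 65 \cdot 2 = 130$)
$j{\left(v \right)} = 130$
$r^{3} + j{\left(-1107 \right)} = 0^{3} + 130 = 0 + 130 = 130$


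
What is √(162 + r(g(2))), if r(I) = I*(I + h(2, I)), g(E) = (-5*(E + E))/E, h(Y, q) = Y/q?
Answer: 2*√66 ≈ 16.248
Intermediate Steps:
g(E) = -10 (g(E) = (-10*E)/E = -10)
r(I) = I*(I + 2/I)
√(162 + r(g(2))) = √(162 + (2 + (-10)²)) = √(162 + (2 + 100)) = √(162 + 102) = √264 = 2*√66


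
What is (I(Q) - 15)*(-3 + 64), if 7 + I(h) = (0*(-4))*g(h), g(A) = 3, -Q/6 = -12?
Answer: -1342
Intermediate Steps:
Q = 72 (Q = -6*(-12) = 72)
I(h) = -7 (I(h) = -7 + (0*(-4))*3 = -7 + 0*3 = -7 + 0 = -7)
(I(Q) - 15)*(-3 + 64) = (-7 - 15)*(-3 + 64) = -22*61 = -1342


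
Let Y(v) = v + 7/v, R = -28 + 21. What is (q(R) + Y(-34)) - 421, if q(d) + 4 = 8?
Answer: -15341/34 ≈ -451.21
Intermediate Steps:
R = -7
q(d) = 4 (q(d) = -4 + 8 = 4)
(q(R) + Y(-34)) - 421 = (4 + (-34 + 7/(-34))) - 421 = (4 + (-34 + 7*(-1/34))) - 421 = (4 + (-34 - 7/34)) - 421 = (4 - 1163/34) - 421 = -1027/34 - 421 = -15341/34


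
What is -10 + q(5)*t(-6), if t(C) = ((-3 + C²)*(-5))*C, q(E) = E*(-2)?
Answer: -9910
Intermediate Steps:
q(E) = -2*E
t(C) = C*(15 - 5*C²) (t(C) = (15 - 5*C²)*C = C*(15 - 5*C²))
-10 + q(5)*t(-6) = -10 + (-2*5)*(5*(-6)*(3 - 1*(-6)²)) = -10 - 50*(-6)*(3 - 1*36) = -10 - 50*(-6)*(3 - 36) = -10 - 50*(-6)*(-33) = -10 - 10*990 = -10 - 9900 = -9910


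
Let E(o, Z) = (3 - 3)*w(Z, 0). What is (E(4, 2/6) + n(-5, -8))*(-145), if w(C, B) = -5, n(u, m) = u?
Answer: 725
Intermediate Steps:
E(o, Z) = 0 (E(o, Z) = (3 - 3)*(-5) = 0*(-5) = 0)
(E(4, 2/6) + n(-5, -8))*(-145) = (0 - 5)*(-145) = -5*(-145) = 725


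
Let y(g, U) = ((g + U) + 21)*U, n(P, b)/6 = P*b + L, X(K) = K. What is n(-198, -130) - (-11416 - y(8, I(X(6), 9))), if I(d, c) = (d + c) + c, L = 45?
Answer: 167398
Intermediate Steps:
I(d, c) = d + 2*c (I(d, c) = (c + d) + c = d + 2*c)
n(P, b) = 270 + 6*P*b (n(P, b) = 6*(P*b + 45) = 6*(45 + P*b) = 270 + 6*P*b)
y(g, U) = U*(21 + U + g) (y(g, U) = ((U + g) + 21)*U = (21 + U + g)*U = U*(21 + U + g))
n(-198, -130) - (-11416 - y(8, I(X(6), 9))) = (270 + 6*(-198)*(-130)) - (-11416 - (6 + 2*9)*(21 + (6 + 2*9) + 8)) = (270 + 154440) - (-11416 - (6 + 18)*(21 + (6 + 18) + 8)) = 154710 - (-11416 - 24*(21 + 24 + 8)) = 154710 - (-11416 - 24*53) = 154710 - (-11416 - 1*1272) = 154710 - (-11416 - 1272) = 154710 - 1*(-12688) = 154710 + 12688 = 167398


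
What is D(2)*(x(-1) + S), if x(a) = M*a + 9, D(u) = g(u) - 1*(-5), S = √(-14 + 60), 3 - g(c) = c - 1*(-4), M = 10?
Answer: -2 + 2*√46 ≈ 11.565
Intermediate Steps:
g(c) = -1 - c (g(c) = 3 - (c - 1*(-4)) = 3 - (c + 4) = 3 - (4 + c) = 3 + (-4 - c) = -1 - c)
S = √46 ≈ 6.7823
D(u) = 4 - u (D(u) = (-1 - u) - 1*(-5) = (-1 - u) + 5 = 4 - u)
x(a) = 9 + 10*a (x(a) = 10*a + 9 = 9 + 10*a)
D(2)*(x(-1) + S) = (4 - 1*2)*((9 + 10*(-1)) + √46) = (4 - 2)*((9 - 10) + √46) = 2*(-1 + √46) = -2 + 2*√46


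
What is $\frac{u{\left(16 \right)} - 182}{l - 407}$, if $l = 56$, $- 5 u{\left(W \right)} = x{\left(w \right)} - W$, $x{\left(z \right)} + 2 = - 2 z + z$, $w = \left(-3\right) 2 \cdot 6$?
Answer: $\frac{928}{1755} \approx 0.52878$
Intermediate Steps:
$w = -36$ ($w = \left(-6\right) 6 = -36$)
$x{\left(z \right)} = -2 - z$ ($x{\left(z \right)} = -2 + \left(- 2 z + z\right) = -2 - z$)
$u{\left(W \right)} = - \frac{34}{5} + \frac{W}{5}$ ($u{\left(W \right)} = - \frac{\left(-2 - -36\right) - W}{5} = - \frac{\left(-2 + 36\right) - W}{5} = - \frac{34 - W}{5} = - \frac{34}{5} + \frac{W}{5}$)
$\frac{u{\left(16 \right)} - 182}{l - 407} = \frac{\left(- \frac{34}{5} + \frac{1}{5} \cdot 16\right) - 182}{56 - 407} = \frac{\left(- \frac{34}{5} + \frac{16}{5}\right) + \left(-245 + 63\right)}{-351} = \left(- \frac{18}{5} - 182\right) \left(- \frac{1}{351}\right) = \left(- \frac{928}{5}\right) \left(- \frac{1}{351}\right) = \frac{928}{1755}$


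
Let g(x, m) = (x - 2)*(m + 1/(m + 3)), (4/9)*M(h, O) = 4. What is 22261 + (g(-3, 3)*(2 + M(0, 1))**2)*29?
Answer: -199789/6 ≈ -33298.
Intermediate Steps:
M(h, O) = 9 (M(h, O) = (9/4)*4 = 9)
g(x, m) = (-2 + x)*(m + 1/(3 + m))
22261 + (g(-3, 3)*(2 + M(0, 1))**2)*29 = 22261 + (((-2 - 3 - 6*3 - 2*3**2 - 3*3**2 + 3*3*(-3))/(3 + 3))*(2 + 9)**2)*29 = 22261 + (((-2 - 3 - 18 - 2*9 - 3*9 - 27)/6)*11**2)*29 = 22261 + (((-2 - 3 - 18 - 18 - 27 - 27)/6)*121)*29 = 22261 + (((1/6)*(-95))*121)*29 = 22261 - 95/6*121*29 = 22261 - 11495/6*29 = 22261 - 333355/6 = -199789/6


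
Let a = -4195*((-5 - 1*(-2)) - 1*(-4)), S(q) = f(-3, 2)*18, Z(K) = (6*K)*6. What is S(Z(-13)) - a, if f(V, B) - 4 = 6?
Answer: 4375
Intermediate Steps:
f(V, B) = 10 (f(V, B) = 4 + 6 = 10)
Z(K) = 36*K
S(q) = 180 (S(q) = 10*18 = 180)
a = -4195 (a = -4195*((-5 + 2) + 4) = -4195*(-3 + 4) = -4195*1 = -4195)
S(Z(-13)) - a = 180 - 1*(-4195) = 180 + 4195 = 4375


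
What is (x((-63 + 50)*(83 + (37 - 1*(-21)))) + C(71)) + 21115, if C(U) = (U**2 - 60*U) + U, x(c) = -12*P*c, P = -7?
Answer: -132005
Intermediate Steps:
x(c) = 84*c (x(c) = -(-84)*c = 84*c)
C(U) = U**2 - 59*U
(x((-63 + 50)*(83 + (37 - 1*(-21)))) + C(71)) + 21115 = (84*((-63 + 50)*(83 + (37 - 1*(-21)))) + 71*(-59 + 71)) + 21115 = (84*(-13*(83 + (37 + 21))) + 71*12) + 21115 = (84*(-13*(83 + 58)) + 852) + 21115 = (84*(-13*141) + 852) + 21115 = (84*(-1833) + 852) + 21115 = (-153972 + 852) + 21115 = -153120 + 21115 = -132005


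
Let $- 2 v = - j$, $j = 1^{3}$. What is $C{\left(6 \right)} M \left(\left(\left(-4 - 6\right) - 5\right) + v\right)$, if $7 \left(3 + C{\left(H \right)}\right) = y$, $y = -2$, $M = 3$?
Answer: $\frac{2001}{14} \approx 142.93$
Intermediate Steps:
$j = 1$
$v = \frac{1}{2}$ ($v = - \frac{\left(-1\right) 1}{2} = \left(- \frac{1}{2}\right) \left(-1\right) = \frac{1}{2} \approx 0.5$)
$C{\left(H \right)} = - \frac{23}{7}$ ($C{\left(H \right)} = -3 + \frac{1}{7} \left(-2\right) = -3 - \frac{2}{7} = - \frac{23}{7}$)
$C{\left(6 \right)} M \left(\left(\left(-4 - 6\right) - 5\right) + v\right) = \left(- \frac{23}{7}\right) 3 \left(\left(\left(-4 - 6\right) - 5\right) + \frac{1}{2}\right) = - \frac{69 \left(\left(-10 - 5\right) + \frac{1}{2}\right)}{7} = - \frac{69 \left(-15 + \frac{1}{2}\right)}{7} = \left(- \frac{69}{7}\right) \left(- \frac{29}{2}\right) = \frac{2001}{14}$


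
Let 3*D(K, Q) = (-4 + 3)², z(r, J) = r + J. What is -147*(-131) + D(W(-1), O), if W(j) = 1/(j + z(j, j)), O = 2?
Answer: 57772/3 ≈ 19257.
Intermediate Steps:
z(r, J) = J + r
W(j) = 1/(3*j) (W(j) = 1/(j + (j + j)) = 1/(j + 2*j) = 1/(3*j))
D(K, Q) = ⅓ (D(K, Q) = (-4 + 3)²/3 = (⅓)*(-1)² = (⅓)*1 = ⅓)
-147*(-131) + D(W(-1), O) = -147*(-131) + ⅓ = 19257 + ⅓ = 57772/3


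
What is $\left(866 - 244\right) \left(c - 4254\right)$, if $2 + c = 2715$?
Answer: $-958502$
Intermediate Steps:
$c = 2713$ ($c = -2 + 2715 = 2713$)
$\left(866 - 244\right) \left(c - 4254\right) = \left(866 - 244\right) \left(2713 - 4254\right) = 622 \left(-1541\right) = -958502$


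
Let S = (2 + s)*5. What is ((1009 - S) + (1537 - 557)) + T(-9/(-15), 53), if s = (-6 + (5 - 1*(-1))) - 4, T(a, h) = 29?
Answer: 2028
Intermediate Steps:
s = -4 (s = (-6 + (5 + 1)) - 4 = (-6 + 6) - 4 = 0 - 4 = -4)
S = -10 (S = (2 - 4)*5 = -2*5 = -10)
((1009 - S) + (1537 - 557)) + T(-9/(-15), 53) = ((1009 - 1*(-10)) + (1537 - 557)) + 29 = ((1009 + 10) + 980) + 29 = (1019 + 980) + 29 = 1999 + 29 = 2028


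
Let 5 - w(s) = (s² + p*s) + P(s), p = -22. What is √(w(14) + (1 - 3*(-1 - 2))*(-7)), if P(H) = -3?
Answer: 5*√2 ≈ 7.0711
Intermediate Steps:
w(s) = 8 - s² + 22*s (w(s) = 5 - ((s² - 22*s) - 3) = 5 - (-3 + s² - 22*s) = 5 + (3 - s² + 22*s) = 8 - s² + 22*s)
√(w(14) + (1 - 3*(-1 - 2))*(-7)) = √((8 - 1*14² + 22*14) + (1 - 3*(-1 - 2))*(-7)) = √((8 - 1*196 + 308) + (1 - 3*(-3))*(-7)) = √((8 - 196 + 308) + (1 + 9)*(-7)) = √(120 + 10*(-7)) = √(120 - 70) = √50 = 5*√2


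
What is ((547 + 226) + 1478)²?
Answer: 5067001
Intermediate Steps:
((547 + 226) + 1478)² = (773 + 1478)² = 2251² = 5067001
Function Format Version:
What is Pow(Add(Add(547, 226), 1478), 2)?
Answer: 5067001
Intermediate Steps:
Pow(Add(Add(547, 226), 1478), 2) = Pow(Add(773, 1478), 2) = Pow(2251, 2) = 5067001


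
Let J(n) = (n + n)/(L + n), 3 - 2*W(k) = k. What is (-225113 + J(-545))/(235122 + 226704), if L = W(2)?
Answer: -245145877/502928514 ≈ -0.48744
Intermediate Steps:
W(k) = 3/2 - k/2
L = ½ (L = 3/2 - ½*2 = 3/2 - 1 = ½ ≈ 0.50000)
J(n) = 2*n/(½ + n) (J(n) = (n + n)/(½ + n) = (2*n)/(½ + n) = 2*n/(½ + n))
(-225113 + J(-545))/(235122 + 226704) = (-225113 + 4*(-545)/(1 + 2*(-545)))/(235122 + 226704) = (-225113 + 4*(-545)/(1 - 1090))/461826 = (-225113 + 4*(-545)/(-1089))*(1/461826) = (-225113 + 4*(-545)*(-1/1089))*(1/461826) = (-225113 + 2180/1089)*(1/461826) = -245145877/1089*1/461826 = -245145877/502928514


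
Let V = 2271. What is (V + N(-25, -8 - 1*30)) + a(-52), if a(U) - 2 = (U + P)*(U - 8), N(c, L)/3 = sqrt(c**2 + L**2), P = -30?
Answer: 7193 + 3*sqrt(2069) ≈ 7329.5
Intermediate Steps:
N(c, L) = 3*sqrt(L**2 + c**2) (N(c, L) = 3*sqrt(c**2 + L**2) = 3*sqrt(L**2 + c**2))
a(U) = 2 + (-30 + U)*(-8 + U) (a(U) = 2 + (U - 30)*(U - 8) = 2 + (-30 + U)*(-8 + U))
(V + N(-25, -8 - 1*30)) + a(-52) = (2271 + 3*sqrt((-8 - 1*30)**2 + (-25)**2)) + (242 + (-52)**2 - 38*(-52)) = (2271 + 3*sqrt((-8 - 30)**2 + 625)) + (242 + 2704 + 1976) = (2271 + 3*sqrt((-38)**2 + 625)) + 4922 = (2271 + 3*sqrt(1444 + 625)) + 4922 = (2271 + 3*sqrt(2069)) + 4922 = 7193 + 3*sqrt(2069)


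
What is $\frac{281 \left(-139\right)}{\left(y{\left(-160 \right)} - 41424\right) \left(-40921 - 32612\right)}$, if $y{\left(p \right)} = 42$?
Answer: $- \frac{39059}{3042942606} \approx -1.2836 \cdot 10^{-5}$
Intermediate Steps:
$\frac{281 \left(-139\right)}{\left(y{\left(-160 \right)} - 41424\right) \left(-40921 - 32612\right)} = \frac{281 \left(-139\right)}{\left(42 - 41424\right) \left(-40921 - 32612\right)} = - \frac{39059}{\left(42 - 41424\right) \left(-73533\right)} = - \frac{39059}{\left(-41382\right) \left(-73533\right)} = - \frac{39059}{3042942606}$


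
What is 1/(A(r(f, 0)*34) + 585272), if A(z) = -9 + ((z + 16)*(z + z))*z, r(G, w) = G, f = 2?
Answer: 1/1362095 ≈ 7.3416e-7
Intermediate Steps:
A(z) = -9 + 2*z**2*(16 + z) (A(z) = -9 + ((16 + z)*(2*z))*z = -9 + (2*z*(16 + z))*z = -9 + 2*z**2*(16 + z))
1/(A(r(f, 0)*34) + 585272) = 1/((-9 + 2*(2*34)**3 + 32*(2*34)**2) + 585272) = 1/((-9 + 2*68**3 + 32*68**2) + 585272) = 1/((-9 + 2*314432 + 32*4624) + 585272) = 1/((-9 + 628864 + 147968) + 585272) = 1/(776823 + 585272) = 1/1362095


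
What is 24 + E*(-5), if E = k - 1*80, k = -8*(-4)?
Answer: 264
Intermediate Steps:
k = 32
E = -48 (E = 32 - 1*80 = 32 - 80 = -48)
24 + E*(-5) = 24 - 48*(-5) = 24 + 240 = 264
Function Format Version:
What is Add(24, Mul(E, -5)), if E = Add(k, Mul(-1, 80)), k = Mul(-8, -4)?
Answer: 264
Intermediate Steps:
k = 32
E = -48 (E = Add(32, Mul(-1, 80)) = Add(32, -80) = -48)
Add(24, Mul(E, -5)) = Add(24, Mul(-48, -5)) = Add(24, 240) = 264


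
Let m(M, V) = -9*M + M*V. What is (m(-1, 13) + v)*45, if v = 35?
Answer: 1395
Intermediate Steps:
(m(-1, 13) + v)*45 = (-(-9 + 13) + 35)*45 = (-1*4 + 35)*45 = (-4 + 35)*45 = 31*45 = 1395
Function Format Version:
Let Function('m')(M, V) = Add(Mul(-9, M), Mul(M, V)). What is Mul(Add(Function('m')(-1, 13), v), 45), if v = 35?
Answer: 1395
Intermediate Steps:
Mul(Add(Function('m')(-1, 13), v), 45) = Mul(Add(Mul(-1, Add(-9, 13)), 35), 45) = Mul(Add(Mul(-1, 4), 35), 45) = Mul(Add(-4, 35), 45) = Mul(31, 45) = 1395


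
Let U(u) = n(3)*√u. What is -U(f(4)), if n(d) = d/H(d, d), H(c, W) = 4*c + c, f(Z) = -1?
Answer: -I/5 ≈ -0.2*I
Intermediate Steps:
H(c, W) = 5*c
n(d) = ⅕ (n(d) = d/((5*d)) = d*(1/(5*d)) = ⅕)
U(u) = √u/5
-U(f(4)) = -√(-1)/5 = -I/5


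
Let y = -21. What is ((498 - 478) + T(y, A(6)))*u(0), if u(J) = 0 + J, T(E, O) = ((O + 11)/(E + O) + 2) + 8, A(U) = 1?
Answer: 0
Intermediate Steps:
T(E, O) = 10 + (11 + O)/(E + O) (T(E, O) = ((11 + O)/(E + O) + 2) + 8 = (2 + (11 + O)/(E + O)) + 8 = 10 + (11 + O)/(E + O))
u(J) = J
((498 - 478) + T(y, A(6)))*u(0) = ((498 - 478) + (11 + 10*(-21) + 11*1)/(-21 + 1))*0 = (20 + (11 - 210 + 11)/(-20))*0 = (20 - 1/20*(-188))*0 = (20 + 47/5)*0 = (147/5)*0 = 0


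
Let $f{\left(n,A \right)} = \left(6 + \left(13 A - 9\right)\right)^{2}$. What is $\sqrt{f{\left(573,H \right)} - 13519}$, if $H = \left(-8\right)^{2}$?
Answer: $3 \sqrt{74858} \approx 820.81$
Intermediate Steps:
$H = 64$
$f{\left(n,A \right)} = \left(-3 + 13 A\right)^{2}$ ($f{\left(n,A \right)} = \left(6 + \left(-9 + 13 A\right)\right)^{2} = \left(-3 + 13 A\right)^{2}$)
$\sqrt{f{\left(573,H \right)} - 13519} = \sqrt{\left(-3 + 13 \cdot 64\right)^{2} - 13519} = \sqrt{\left(-3 + 832\right)^{2} - 13519} = \sqrt{829^{2} - 13519} = \sqrt{687241 - 13519} = \sqrt{673722} = 3 \sqrt{74858}$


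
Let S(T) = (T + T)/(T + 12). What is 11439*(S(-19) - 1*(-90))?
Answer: 7641252/7 ≈ 1.0916e+6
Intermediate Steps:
S(T) = 2*T/(12 + T) (S(T) = (2*T)/(12 + T) = 2*T/(12 + T))
11439*(S(-19) - 1*(-90)) = 11439*(2*(-19)/(12 - 19) - 1*(-90)) = 11439*(2*(-19)/(-7) + 90) = 11439*(2*(-19)*(-⅐) + 90) = 11439*(38/7 + 90) = 11439*(668/7) = 7641252/7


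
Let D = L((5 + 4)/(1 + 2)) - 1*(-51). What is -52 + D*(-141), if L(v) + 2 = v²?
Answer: -8230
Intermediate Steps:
L(v) = -2 + v²
D = 58 (D = (-2 + ((5 + 4)/(1 + 2))²) - 1*(-51) = (-2 + (9/3)²) + 51 = (-2 + (9*(⅓))²) + 51 = (-2 + 3²) + 51 = (-2 + 9) + 51 = 7 + 51 = 58)
-52 + D*(-141) = -52 + 58*(-141) = -52 - 8178 = -8230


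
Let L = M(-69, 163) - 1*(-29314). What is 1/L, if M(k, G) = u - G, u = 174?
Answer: 1/29325 ≈ 3.4101e-5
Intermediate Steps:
M(k, G) = 174 - G
L = 29325 (L = (174 - 1*163) - 1*(-29314) = (174 - 163) + 29314 = 11 + 29314 = 29325)
1/L = 1/29325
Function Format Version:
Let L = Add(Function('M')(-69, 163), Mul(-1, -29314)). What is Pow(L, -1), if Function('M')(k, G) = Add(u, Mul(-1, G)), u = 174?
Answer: Rational(1, 29325) ≈ 3.4101e-5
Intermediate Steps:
Function('M')(k, G) = Add(174, Mul(-1, G))
L = 29325 (L = Add(Add(174, Mul(-1, 163)), Mul(-1, -29314)) = Add(Add(174, -163), 29314) = Add(11, 29314) = 29325)
Pow(L, -1) = Pow(29325, -1) = Rational(1, 29325)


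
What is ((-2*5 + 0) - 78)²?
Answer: 7744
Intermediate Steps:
((-2*5 + 0) - 78)² = ((-10 + 0) - 78)² = (-10 - 78)² = (-88)² = 7744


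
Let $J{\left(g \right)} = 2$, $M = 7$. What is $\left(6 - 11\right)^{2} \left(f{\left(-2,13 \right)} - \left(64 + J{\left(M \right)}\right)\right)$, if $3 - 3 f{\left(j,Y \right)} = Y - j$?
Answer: $-1750$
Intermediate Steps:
$f{\left(j,Y \right)} = 1 - \frac{Y}{3} + \frac{j}{3}$ ($f{\left(j,Y \right)} = 1 - \frac{Y - j}{3} = 1 - \left(- \frac{j}{3} + \frac{Y}{3}\right) = 1 - \frac{Y}{3} + \frac{j}{3}$)
$\left(6 - 11\right)^{2} \left(f{\left(-2,13 \right)} - \left(64 + J{\left(M \right)}\right)\right) = \left(6 - 11\right)^{2} \left(\left(1 - \frac{13}{3} + \frac{1}{3} \left(-2\right)\right) - 66\right) = \left(-5\right)^{2} \left(\left(1 - \frac{13}{3} - \frac{2}{3}\right) - 66\right) = 25 \left(-4 - 66\right) = 25 \left(-70\right) = -1750$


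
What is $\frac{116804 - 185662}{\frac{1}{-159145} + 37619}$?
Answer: $- \frac{5479203205}{2993437877} \approx -1.8304$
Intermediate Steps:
$\frac{116804 - 185662}{\frac{1}{-159145} + 37619} = - \frac{68858}{- \frac{1}{159145} + 37619} = - \frac{68858}{\frac{5986875754}{159145}} = \left(-68858\right) \frac{159145}{5986875754} = - \frac{5479203205}{2993437877}$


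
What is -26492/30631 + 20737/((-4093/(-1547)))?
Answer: 982538305953/125372683 ≈ 7836.9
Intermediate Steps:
-26492/30631 + 20737/((-4093/(-1547))) = -26492*1/30631 + 20737/((-4093*(-1/1547))) = -26492/30631 + 20737/(4093/1547) = -26492/30631 + 20737*(1547/4093) = -26492/30631 + 32080139/4093 = 982538305953/125372683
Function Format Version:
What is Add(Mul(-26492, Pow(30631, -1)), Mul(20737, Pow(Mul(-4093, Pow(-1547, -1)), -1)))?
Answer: Rational(982538305953, 125372683) ≈ 7836.9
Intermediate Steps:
Add(Mul(-26492, Pow(30631, -1)), Mul(20737, Pow(Mul(-4093, Pow(-1547, -1)), -1))) = Add(Mul(-26492, Rational(1, 30631)), Mul(20737, Pow(Mul(-4093, Rational(-1, 1547)), -1))) = Add(Rational(-26492, 30631), Mul(20737, Pow(Rational(4093, 1547), -1))) = Add(Rational(-26492, 30631), Mul(20737, Rational(1547, 4093))) = Add(Rational(-26492, 30631), Rational(32080139, 4093)) = Rational(982538305953, 125372683)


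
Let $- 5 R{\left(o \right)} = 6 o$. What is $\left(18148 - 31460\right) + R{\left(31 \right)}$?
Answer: $- \frac{66746}{5} \approx -13349.0$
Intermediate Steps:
$R{\left(o \right)} = - \frac{6 o}{5}$
$\left(18148 - 31460\right) + R{\left(31 \right)} = \left(18148 - 31460\right) - \frac{186}{5} = -13312 - \frac{186}{5} = - \frac{66746}{5}$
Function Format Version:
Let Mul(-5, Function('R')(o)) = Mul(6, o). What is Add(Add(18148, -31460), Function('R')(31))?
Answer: Rational(-66746, 5) ≈ -13349.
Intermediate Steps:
Function('R')(o) = Mul(Rational(-6, 5), o) (Function('R')(o) = Mul(Rational(-1, 5), Mul(6, o)) = Mul(Rational(-6, 5), o))
Add(Add(18148, -31460), Function('R')(31)) = Add(Add(18148, -31460), Mul(Rational(-6, 5), 31)) = Add(-13312, Rational(-186, 5)) = Rational(-66746, 5)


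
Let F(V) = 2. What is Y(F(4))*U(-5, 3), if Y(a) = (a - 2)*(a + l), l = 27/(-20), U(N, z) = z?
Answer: 0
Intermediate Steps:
l = -27/20 (l = 27*(-1/20) = -27/20 ≈ -1.3500)
Y(a) = (-2 + a)*(-27/20 + a) (Y(a) = (a - 2)*(a - 27/20) = (-2 + a)*(-27/20 + a))
Y(F(4))*U(-5, 3) = (27/10 + 2² - 67/20*2)*3 = (27/10 + 4 - 67/10)*3 = 0*3 = 0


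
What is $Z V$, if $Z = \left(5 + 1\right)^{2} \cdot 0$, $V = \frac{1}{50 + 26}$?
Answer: $0$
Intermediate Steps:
$V = \frac{1}{76} \approx 0.013158$
$Z = 0$ ($Z = 6^{2} \cdot 0 = 36 \cdot 0 = 0$)
$Z V = 0 \cdot \frac{1}{76} = 0$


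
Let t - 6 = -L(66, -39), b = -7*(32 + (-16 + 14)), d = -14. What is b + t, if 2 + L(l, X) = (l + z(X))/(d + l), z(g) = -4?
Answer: -5283/26 ≈ -203.19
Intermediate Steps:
b = -210 (b = -7*(32 - 2) = -7*30 = -210)
L(l, X) = -2 + (-4 + l)/(-14 + l) (L(l, X) = -2 + (l - 4)/(-14 + l) = -2 + (-4 + l)/(-14 + l))
t = 177/26 (t = 6 - (24 - 1*66)/(-14 + 66) = 6 - (24 - 66)/52 = 6 - (-42)/52 = 6 - 1*(-21/26) = 6 + 21/26 = 177/26 ≈ 6.8077)
b + t = -210 + 177/26 = -5283/26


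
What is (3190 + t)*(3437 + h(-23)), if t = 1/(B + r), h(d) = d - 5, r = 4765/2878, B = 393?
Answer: 12351712048592/1135819 ≈ 1.0875e+7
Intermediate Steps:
r = 4765/2878 (r = 4765*(1/2878) = 4765/2878 ≈ 1.6557)
h(d) = -5 + d
t = 2878/1135819 (t = 1/(393 + 4765/2878) = 1/(1135819/2878) = 2878/1135819 ≈ 0.0025339)
(3190 + t)*(3437 + h(-23)) = (3190 + 2878/1135819)*(3437 + (-5 - 23)) = 3623265488*(3437 - 28)/1135819 = (3623265488/1135819)*3409 = 12351712048592/1135819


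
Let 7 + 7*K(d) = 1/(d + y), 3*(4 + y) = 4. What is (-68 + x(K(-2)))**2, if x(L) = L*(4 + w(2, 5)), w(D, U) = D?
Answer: 13213225/2401 ≈ 5503.2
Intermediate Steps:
y = -8/3 (y = -4 + (1/3)*4 = -4 + 4/3 = -8/3 ≈ -2.6667)
K(d) = -1 + 1/(7*(-8/3 + d)) (K(d) = -1 + 1/(7*(d - 8/3)) = -1 + 1/(7*(-8/3 + d)))
x(L) = 6*L (x(L) = L*(4 + 2) = L*6 = 6*L)
(-68 + x(K(-2)))**2 = (-68 + 6*((59 - 21*(-2))/(7*(-8 + 3*(-2)))))**2 = (-68 + 6*((59 + 42)/(7*(-8 - 6))))**2 = (-68 + 6*((1/7)*101/(-14)))**2 = (-68 + 6*((1/7)*(-1/14)*101))**2 = (-68 + 6*(-101/98))**2 = (-68 - 303/49)**2 = (-3635/49)**2 = 13213225/2401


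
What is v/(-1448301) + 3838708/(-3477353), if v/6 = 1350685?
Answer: -11246818618646/1678751275751 ≈ -6.6995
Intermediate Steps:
v = 8104110 (v = 6*1350685 = 8104110)
v/(-1448301) + 3838708/(-3477353) = 8104110/(-1448301) + 3838708/(-3477353) = 8104110*(-1/1448301) + 3838708*(-1/3477353) = -2701370/482767 - 3838708/3477353 = -11246818618646/1678751275751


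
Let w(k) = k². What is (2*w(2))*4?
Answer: 32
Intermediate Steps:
(2*w(2))*4 = (2*2²)*4 = (2*4)*4 = 8*4 = 32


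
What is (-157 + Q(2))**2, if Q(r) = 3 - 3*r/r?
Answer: 24649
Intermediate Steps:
Q(r) = 0 (Q(r) = 3 - 3*1 = 3 - 3 = 0)
(-157 + Q(2))**2 = (-157 + 0)**2 = (-157)**2 = 24649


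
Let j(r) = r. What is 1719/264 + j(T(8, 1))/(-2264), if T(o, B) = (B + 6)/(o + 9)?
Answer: 1378313/211684 ≈ 6.5112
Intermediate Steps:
T(o, B) = (6 + B)/(9 + o)
1719/264 + j(T(8, 1))/(-2264) = 1719/264 + ((6 + 1)/(9 + 8))/(-2264) = 1719*(1/264) + (7/17)*(-1/2264) = 573/88 + ((1/17)*7)*(-1/2264) = 573/88 + (7/17)*(-1/2264) = 573/88 - 7/38488 = 1378313/211684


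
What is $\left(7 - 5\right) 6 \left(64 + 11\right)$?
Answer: $900$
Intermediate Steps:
$\left(7 - 5\right) 6 \left(64 + 11\right) = 2 \cdot 6 \cdot 75 = 12 \cdot 75 = 900$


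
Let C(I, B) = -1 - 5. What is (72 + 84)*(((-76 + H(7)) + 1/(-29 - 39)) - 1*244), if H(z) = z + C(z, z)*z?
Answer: -941499/17 ≈ -55382.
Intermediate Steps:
C(I, B) = -6
H(z) = -5*z (H(z) = z - 6*z = -5*z)
(72 + 84)*(((-76 + H(7)) + 1/(-29 - 39)) - 1*244) = (72 + 84)*(((-76 - 5*7) + 1/(-29 - 39)) - 1*244) = 156*(((-76 - 35) + 1/(-68)) - 244) = 156*((-111 - 1/68) - 244) = 156*(-7549/68 - 244) = 156*(-24141/68) = -941499/17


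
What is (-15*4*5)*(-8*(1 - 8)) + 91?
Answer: -16709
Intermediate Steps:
(-15*4*5)*(-8*(1 - 8)) + 91 = (-3*20*5)*(-8*(-7)) + 91 = -60*5*56 + 91 = -300*56 + 91 = -16800 + 91 = -16709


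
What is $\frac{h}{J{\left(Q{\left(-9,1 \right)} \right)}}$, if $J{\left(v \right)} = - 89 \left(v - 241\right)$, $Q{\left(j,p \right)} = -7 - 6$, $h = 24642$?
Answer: $\frac{12321}{11303} \approx 1.0901$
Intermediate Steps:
$Q{\left(j,p \right)} = -13$ ($Q{\left(j,p \right)} = -7 - 6 = -13$)
$J{\left(v \right)} = 21449 - 89 v$ ($J{\left(v \right)} = - 89 \left(-241 + v\right) = 21449 - 89 v$)
$\frac{h}{J{\left(Q{\left(-9,1 \right)} \right)}} = \frac{24642}{21449 - -1157} = \frac{24642}{21449 + 1157} = \frac{24642}{22606} = 24642 \cdot \frac{1}{22606} = \frac{12321}{11303}$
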